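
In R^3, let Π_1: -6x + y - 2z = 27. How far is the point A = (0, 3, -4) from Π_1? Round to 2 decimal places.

2.50

n·A − d = (-6)·(0) + (1)·(3) + (-2)·(-4) − 27 = -16; |n| = √41.
Distance = |-16| / √41 = 16/√41 ≈ 2.50.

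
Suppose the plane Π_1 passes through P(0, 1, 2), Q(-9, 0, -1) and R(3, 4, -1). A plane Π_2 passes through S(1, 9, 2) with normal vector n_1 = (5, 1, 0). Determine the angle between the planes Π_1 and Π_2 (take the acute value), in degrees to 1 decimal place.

PQ = (-9, -1, -3), PR = (3, 3, -3); a normal to Π_1 is PQ × PR = (12, -36, -24).
Using P: Π_1 has equation 12x - 36y - 24z = -84.
Π_2: n_1·r = n_1·S gives 5x + y = 14.
cos θ = |n₁·n₂| / (|n₁||n₂|) = |24| / (√2016 · √26).
θ = arccos(0.10483) ≈ 84.0°.

84.0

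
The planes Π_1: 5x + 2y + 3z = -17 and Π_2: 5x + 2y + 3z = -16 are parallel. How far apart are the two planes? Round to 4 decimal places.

0.1622

Same normal n = (5, 2, 3) with |n| = √38; distance = |-17 − (-16)| / |n| = 1/√38 ≈ 0.1622.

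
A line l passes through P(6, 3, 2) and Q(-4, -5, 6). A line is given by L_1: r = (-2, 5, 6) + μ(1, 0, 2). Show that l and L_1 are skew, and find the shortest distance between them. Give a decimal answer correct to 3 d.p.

6.949

A direction vector for l is Q − P = (-10, -8, 4).
Common perpendicular direction n = (-10, -8, 4) × (1, 0, 2) = (-16, 24, 8).
With w = (-2, 5, 6) − (6, 3, 2) = (-8, 2, 4), w · n = 208.
Since n ≠ 0 the lines are not parallel, and w · n = 208 ≠ 0 so they do not intersect; hence they are skew.
Distance = |w · n| / |n| = |208| / √896 ≈ 6.949.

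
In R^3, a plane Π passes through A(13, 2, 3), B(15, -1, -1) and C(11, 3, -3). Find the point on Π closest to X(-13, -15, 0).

(9, 5, -4)

AB = (2, -3, -4), AC = (-2, 1, -6); a normal to Π is AB × AC = (22, 20, -4).
Using A: Π has equation 22x + 20y - 4z = 314.
Foot = X − λn with λ = (n·X − d)/|n|² = (-586 − 314)/900 = -1.
Foot = (-13, -15, 0) − (-1)·(22, 20, -4) = (9, 5, -4).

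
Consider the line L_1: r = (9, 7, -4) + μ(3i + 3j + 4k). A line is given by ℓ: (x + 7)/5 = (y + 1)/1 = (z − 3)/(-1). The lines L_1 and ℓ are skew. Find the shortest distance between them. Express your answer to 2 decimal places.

5.81

ℓ has direction (5, 1, -1) through (-7, -1, 3).
Common perpendicular direction n = (3, 3, 4) × (5, 1, -1) = (-7, 23, -12).
With w = (-7, -1, 3) − (9, 7, -4) = (-16, -8, 7), w · n = -156.
Distance = |w · n| / |n| = |-156| / √722 ≈ 5.81.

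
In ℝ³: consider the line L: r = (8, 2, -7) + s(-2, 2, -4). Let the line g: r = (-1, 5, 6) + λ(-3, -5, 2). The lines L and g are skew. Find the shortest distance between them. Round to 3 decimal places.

14.434

Common perpendicular direction n = (-2, 2, -4) × (-3, -5, 2) = (-16, 16, 16).
With w = (-1, 5, 6) − (8, 2, -7) = (-9, 3, 13), w · n = 400.
Distance = |w · n| / |n| = |400| / √768 ≈ 14.434.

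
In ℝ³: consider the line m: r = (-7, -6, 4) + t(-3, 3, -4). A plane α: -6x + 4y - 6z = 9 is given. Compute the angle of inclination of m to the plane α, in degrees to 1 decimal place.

sin θ = |n·v| / (|n||v|) = |54| / (√88 · √34) = 0.98722.
θ ≈ 80.8°.

80.8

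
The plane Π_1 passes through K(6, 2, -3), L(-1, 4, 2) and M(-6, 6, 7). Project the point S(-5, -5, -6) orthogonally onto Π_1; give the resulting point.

(-5, 0, -8)

KL = (-7, 2, 5), KM = (-12, 4, 10); a normal to Π_1 is KL × KM = (0, 10, -4).
Using K: Π_1 has equation 10y - 4z = 32.
Foot = S − λn with λ = (n·S − d)/|n|² = (-26 − 32)/116 = -1/2.
Foot = (-5, -5, -6) − (-1/2)·(0, 10, -4) = (-5, 0, -8).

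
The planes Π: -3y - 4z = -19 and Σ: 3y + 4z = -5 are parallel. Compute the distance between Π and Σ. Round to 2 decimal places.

Rescale Σ by 1/(-1): -3y - 4z = 5. Then distance = |-19 − 5| / √25 ≈ 4.80.

4.80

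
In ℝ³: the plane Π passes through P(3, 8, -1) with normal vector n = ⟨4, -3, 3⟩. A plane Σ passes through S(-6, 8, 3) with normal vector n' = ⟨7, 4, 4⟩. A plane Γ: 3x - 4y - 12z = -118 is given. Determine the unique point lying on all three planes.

(-6, 4, 7)

Π: n·r = n·P gives 4x - 3y + 3z = -15.
Σ: n'·r = n'·S gives 7x + 4y + 4z = 2.
Solving the 3×3 linear system 4x - 3y + 3z = -15, 7x + 4y + 4z = 2, 3x - 4y - 12z = -118 (e.g. by elimination or Cramer's rule, determinant = -536) gives (-6, 4, 7).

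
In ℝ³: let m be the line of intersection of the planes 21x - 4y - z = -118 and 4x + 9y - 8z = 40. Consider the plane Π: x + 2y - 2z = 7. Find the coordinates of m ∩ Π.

Direction of m: (21, -4, -1) × (4, 9, -8) = (41, 164, 205).
A point on m: solving the two plane equations with x = -1 gives (-1, 20, 17).
Substitute r = (-1, 20, 17) + t(41, 164, 205) into the plane: 5 + (-41)t = 7, so t = -2/41.
Intersection: (-1, 20, 17) + (-2/41)·(41, 164, 205) = (-3, 12, 7).

(-3, 12, 7)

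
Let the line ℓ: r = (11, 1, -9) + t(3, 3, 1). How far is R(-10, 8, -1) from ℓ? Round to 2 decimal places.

22.21

Taking (11, 1, -9) on ℓ with direction v = (3, 3, 1): w = R − (11, 1, -9) = (-21, 7, 8), and w × v = (-17, 45, -84).
Distance = |w × v| / |v| = √9370 / √19 ≈ 22.21.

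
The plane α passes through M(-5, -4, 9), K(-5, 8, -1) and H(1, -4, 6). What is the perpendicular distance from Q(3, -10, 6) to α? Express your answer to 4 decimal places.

2.8685

MK = (0, 12, -10), MH = (6, 0, -3); a normal to α is MK × MH = (-36, -60, -72).
Using M: α has equation -36x - 60y - 72z = -228.
n·Q − d = (-36)·(3) + (-60)·(-10) + (-72)·(6) − (-228) = 288; |n| = √10080.
Distance = |288| / √10080 = 288/√10080 ≈ 2.8685.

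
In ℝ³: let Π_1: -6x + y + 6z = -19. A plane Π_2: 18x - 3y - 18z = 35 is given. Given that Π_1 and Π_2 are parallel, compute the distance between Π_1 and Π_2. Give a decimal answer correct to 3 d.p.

Rescale Π_2 by 1/(-3): -6x + y + 6z = -35/3. Then distance = |-19 − (-35/3)| / √73 ≈ 0.858.

0.858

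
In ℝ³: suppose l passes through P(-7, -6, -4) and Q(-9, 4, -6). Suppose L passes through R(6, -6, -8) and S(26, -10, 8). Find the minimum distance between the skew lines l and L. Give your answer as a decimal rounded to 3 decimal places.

A direction vector for l is Q − P = (-2, 10, -2).
A direction vector for L is S − R = (20, -4, 16).
Common perpendicular direction n = (-2, 10, -2) × (20, -4, 16) = (152, -8, -192).
With w = (6, -6, -8) − (-7, -6, -4) = (13, 0, -4), w · n = 2744.
Distance = |w · n| / |n| = |2744| / √60032 ≈ 11.199.

11.199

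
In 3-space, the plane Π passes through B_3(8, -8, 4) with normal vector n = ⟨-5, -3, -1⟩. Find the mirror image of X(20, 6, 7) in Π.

(-10, -12, 1)

Π: n·r = n·B_3 gives -5x - 3y - z = -20.
λ = (n·X − d)/|n|² = (-125 − (-20))/35 = -3.
Reflection = X − 2λn = (20, 6, 7) − (-6)·(-5, -3, -1) = (-10, -12, 1).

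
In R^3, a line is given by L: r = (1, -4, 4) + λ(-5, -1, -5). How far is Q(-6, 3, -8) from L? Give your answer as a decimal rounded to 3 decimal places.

Taking (1, -4, 4) on L with direction v = (-5, -1, -5): w = Q − (1, -4, 4) = (-7, 7, -12), and w × v = (-47, 25, 42).
Distance = |w × v| / |v| = √4598 / √51 ≈ 9.495.

9.495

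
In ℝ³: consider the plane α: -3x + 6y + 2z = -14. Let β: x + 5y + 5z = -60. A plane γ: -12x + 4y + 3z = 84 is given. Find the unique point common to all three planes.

Solving the 3×3 linear system -3x + 6y + 2z = -14, x + 5y + 5z = -60, -12x + 4y + 3z = 84 (e.g. by elimination or Cramer's rule, determinant = -235) gives (-10, -6, -4).

(-10, -6, -4)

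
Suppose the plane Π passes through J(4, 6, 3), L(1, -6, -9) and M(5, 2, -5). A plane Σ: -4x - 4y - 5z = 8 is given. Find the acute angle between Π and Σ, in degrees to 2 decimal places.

69.86

JL = (-3, -12, -12), JM = (1, -4, -8); a normal to Π is JL × JM = (48, -36, 24).
Using J: Π has equation 48x - 36y + 24z = 48.
cos θ = |n₁·n₂| / (|n₁||n₂|) = |-168| / (√4176 · √57).
θ = arccos(0.34434) ≈ 69.86°.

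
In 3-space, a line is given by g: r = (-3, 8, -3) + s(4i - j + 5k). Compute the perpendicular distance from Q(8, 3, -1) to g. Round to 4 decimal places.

8.1926

Taking (-3, 8, -3) on g with direction v = (4, -1, 5): w = Q − (-3, 8, -3) = (11, -5, 2), and w × v = (-23, -47, 9).
Distance = |w × v| / |v| = √2819 / √42 ≈ 8.1926.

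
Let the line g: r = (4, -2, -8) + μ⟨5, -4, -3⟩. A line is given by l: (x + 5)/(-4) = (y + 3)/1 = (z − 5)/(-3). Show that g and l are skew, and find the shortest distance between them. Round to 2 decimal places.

9.30

l has direction (-4, 1, -3) through (-5, -3, 5).
Common perpendicular direction n = (5, -4, -3) × (-4, 1, -3) = (15, 27, -11).
With w = (-5, -3, 5) − (4, -2, -8) = (-9, -1, 13), w · n = -305.
Since n ≠ 0 the lines are not parallel, and w · n = -305 ≠ 0 so they do not intersect; hence they are skew.
Distance = |w · n| / |n| = |-305| / √1075 ≈ 9.30.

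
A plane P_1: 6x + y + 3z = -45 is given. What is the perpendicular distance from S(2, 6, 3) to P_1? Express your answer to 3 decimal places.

n·S − d = (6)·(2) + (1)·(6) + (3)·(3) − (-45) = 72; |n| = √46.
Distance = |72| / √46 = 72/√46 ≈ 10.616.

10.616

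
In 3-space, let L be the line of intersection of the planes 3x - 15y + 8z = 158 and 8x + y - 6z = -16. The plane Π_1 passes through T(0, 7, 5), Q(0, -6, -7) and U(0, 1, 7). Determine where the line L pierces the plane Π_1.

Direction of L: (3, -15, 8) × (8, 1, -6) = (82, 82, 123).
A point on L: solving the two plane equations with x = -6 gives (-6, -16, -8).
TQ = (0, -13, -12), TU = (0, -6, 2); a normal to Π_1 is TQ × TU = (-98, 0, 0).
Using T: Π_1 has equation -98x = 0.
Substitute r = (-6, -16, -8) + t(82, 82, 123) into the plane: 588 + (-8036)t = 0, so t = 3/41.
Intersection: (-6, -16, -8) + (3/41)·(82, 82, 123) = (0, -10, 1).

(0, -10, 1)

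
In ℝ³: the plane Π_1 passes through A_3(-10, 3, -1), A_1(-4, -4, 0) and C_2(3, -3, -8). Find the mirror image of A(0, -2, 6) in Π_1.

A_3A_1 = (6, -7, 1), A_3C_2 = (13, -6, -7); a normal to Π_1 is A_3A_1 × A_3C_2 = (55, 55, 55).
Using A_3: Π_1 has equation 55x + 55y + 55z = -440.
λ = (n·A − d)/|n|² = (220 − (-440))/9075 = 4/55.
Reflection = A − 2λn = (0, -2, 6) − (8/55)·(55, 55, 55) = (-8, -10, -2).

(-8, -10, -2)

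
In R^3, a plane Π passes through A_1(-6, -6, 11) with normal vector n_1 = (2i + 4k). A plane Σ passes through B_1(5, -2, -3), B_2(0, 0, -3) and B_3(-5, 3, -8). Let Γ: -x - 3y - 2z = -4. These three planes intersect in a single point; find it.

(6, -4, 5)

Π: n_1·r = n_1·A_1 gives 2x + 4z = 32.
B_1B_2 = (-5, 2, 0), B_1B_3 = (-10, 5, -5); a normal to Σ is B_1B_2 × B_1B_3 = (-10, -25, -5).
Using B_1: Σ has equation -10x - 25y - 5z = 15.
Solving the 3×3 linear system 2x + 4z = 32, -10x - 25y - 5z = 15, -x - 3y - 2z = -4 (e.g. by elimination or Cramer's rule, determinant = 90) gives (6, -4, 5).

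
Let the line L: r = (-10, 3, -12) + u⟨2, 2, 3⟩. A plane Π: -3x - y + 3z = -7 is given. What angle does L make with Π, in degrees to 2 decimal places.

3.19

sin θ = |n·v| / (|n||v|) = |1| / (√19 · √17) = 0.05564.
θ ≈ 3.19°.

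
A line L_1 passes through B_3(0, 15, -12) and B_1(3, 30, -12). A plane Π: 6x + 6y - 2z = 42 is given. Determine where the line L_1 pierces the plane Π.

A direction vector for L_1 is B_1 − B_3 = (3, 15, 0).
Substitute r = (0, 15, -12) + t(3, 15, 0) into the plane: 114 + 108t = 42, so t = -2/3.
Intersection: (0, 15, -12) + (-2/3)·(3, 15, 0) = (-2, 5, -12).

(-2, 5, -12)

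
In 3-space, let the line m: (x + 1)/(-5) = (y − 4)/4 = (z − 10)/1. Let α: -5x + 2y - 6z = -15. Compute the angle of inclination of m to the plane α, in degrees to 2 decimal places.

m has direction (-5, 4, 1) through (-1, 4, 10).
sin θ = |n·v| / (|n||v|) = |27| / (√65 · √42) = 0.51675.
θ ≈ 31.11°.

31.11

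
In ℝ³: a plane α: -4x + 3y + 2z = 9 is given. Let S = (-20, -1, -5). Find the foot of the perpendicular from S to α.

Foot = S − λn with λ = (n·S − d)/|n|² = (67 − 9)/29 = 2.
Foot = (-20, -1, -5) − 2·(-4, 3, 2) = (-12, -7, -9).

(-12, -7, -9)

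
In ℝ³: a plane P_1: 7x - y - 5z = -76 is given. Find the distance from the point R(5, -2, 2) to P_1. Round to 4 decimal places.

11.8934

n·R − d = (7)·(5) + (-1)·(-2) + (-5)·(2) − (-76) = 103; |n| = √75.
Distance = |103| / √75 = 103/√75 ≈ 11.8934.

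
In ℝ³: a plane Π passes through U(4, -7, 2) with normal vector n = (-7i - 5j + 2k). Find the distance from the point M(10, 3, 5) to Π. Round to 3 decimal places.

Π: n·r = n·U gives -7x - 5y + 2z = 11.
n·M − d = (-7)·(10) + (-5)·(3) + (2)·(5) − 11 = -86; |n| = √78.
Distance = |-86| / √78 = 86/√78 ≈ 9.738.

9.738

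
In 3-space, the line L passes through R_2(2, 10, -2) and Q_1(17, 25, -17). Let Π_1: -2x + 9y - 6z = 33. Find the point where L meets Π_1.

(-3, 5, 3)

A direction vector for L is Q_1 − R_2 = (15, 15, -15).
Substitute r = (2, 10, -2) + t(15, 15, -15) into the plane: 98 + 195t = 33, so t = -1/3.
Intersection: (2, 10, -2) + (-1/3)·(15, 15, -15) = (-3, 5, 3).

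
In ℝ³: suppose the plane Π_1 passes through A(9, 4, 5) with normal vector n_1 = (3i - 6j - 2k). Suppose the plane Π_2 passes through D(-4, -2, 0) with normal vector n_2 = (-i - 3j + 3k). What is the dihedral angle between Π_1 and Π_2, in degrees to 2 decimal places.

72.84

Π_1: n_1·r = n_1·A gives 3x - 6y - 2z = -7.
Π_2: n_2·r = n_2·D gives -x - 3y + 3z = 10.
cos θ = |n₁·n₂| / (|n₁||n₂|) = |9| / (√49 · √19).
θ = arccos(0.29496) ≈ 72.84°.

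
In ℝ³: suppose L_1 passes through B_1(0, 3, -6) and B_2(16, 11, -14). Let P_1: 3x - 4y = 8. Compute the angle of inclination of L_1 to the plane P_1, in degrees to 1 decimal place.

9.4

A direction vector for L_1 is B_2 − B_1 = (16, 8, -8).
sin θ = |n·v| / (|n||v|) = |16| / (√25 · √384) = 0.16330.
θ ≈ 9.4°.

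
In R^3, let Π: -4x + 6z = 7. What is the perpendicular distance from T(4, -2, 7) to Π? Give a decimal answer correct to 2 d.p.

n·T − d = (-4)·(4) + (0)·(-2) + (6)·(7) − 7 = 19; |n| = √52.
Distance = |19| / √52 = 19/√52 ≈ 2.63.

2.63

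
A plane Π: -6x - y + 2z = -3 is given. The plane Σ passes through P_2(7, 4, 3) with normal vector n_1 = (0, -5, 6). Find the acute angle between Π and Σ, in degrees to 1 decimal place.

70.1

Σ: n_1·r = n_1·P_2 gives -5y + 6z = -2.
cos θ = |n₁·n₂| / (|n₁||n₂|) = |17| / (√41 · √61).
θ = arccos(0.33993) ≈ 70.1°.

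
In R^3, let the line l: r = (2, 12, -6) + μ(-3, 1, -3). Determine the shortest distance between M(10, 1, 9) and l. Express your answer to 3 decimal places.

Taking (2, 12, -6) on l with direction v = (-3, 1, -3): w = M − (2, 12, -6) = (8, -11, 15), and w × v = (18, -21, -25).
Distance = |w × v| / |v| = √1390 / √19 ≈ 8.553.

8.553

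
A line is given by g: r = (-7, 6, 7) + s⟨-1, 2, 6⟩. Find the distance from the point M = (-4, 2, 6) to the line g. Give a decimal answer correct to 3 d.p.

Taking (-7, 6, 7) on g with direction v = (-1, 2, 6): w = M − (-7, 6, 7) = (3, -4, -1), and w × v = (-22, -17, 2).
Distance = |w × v| / |v| = √777 / √41 ≈ 4.353.

4.353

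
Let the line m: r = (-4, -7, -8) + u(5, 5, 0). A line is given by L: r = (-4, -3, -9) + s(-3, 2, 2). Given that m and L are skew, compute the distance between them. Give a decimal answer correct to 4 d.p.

2.2630

Common perpendicular direction n = (5, 5, 0) × (-3, 2, 2) = (10, -10, 25).
With w = (-4, -3, -9) − (-4, -7, -8) = (0, 4, -1), w · n = -65.
Distance = |w · n| / |n| = |-65| / √825 ≈ 2.2630.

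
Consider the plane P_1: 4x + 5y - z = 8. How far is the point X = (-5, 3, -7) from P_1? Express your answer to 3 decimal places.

n·X − d = (4)·(-5) + (5)·(3) + (-1)·(-7) − 8 = -6; |n| = √42.
Distance = |-6| / √42 = 6/√42 ≈ 0.926.

0.926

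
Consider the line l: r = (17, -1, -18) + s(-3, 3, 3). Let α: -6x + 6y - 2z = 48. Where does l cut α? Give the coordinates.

(5, 11, -6)

Substitute r = (17, -1, -18) + t(-3, 3, 3) into the plane: -72 + 30t = 48, so t = 4.
Intersection: (17, -1, -18) + 4·(-3, 3, 3) = (5, 11, -6).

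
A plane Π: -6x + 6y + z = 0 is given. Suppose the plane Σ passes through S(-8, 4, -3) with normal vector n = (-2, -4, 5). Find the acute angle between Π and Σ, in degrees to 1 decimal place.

Σ: n·r = n·S gives -2x - 4y + 5z = -15.
cos θ = |n₁·n₂| / (|n₁||n₂|) = |-7| / (√73 · √45).
θ = arccos(0.12213) ≈ 83.0°.

83.0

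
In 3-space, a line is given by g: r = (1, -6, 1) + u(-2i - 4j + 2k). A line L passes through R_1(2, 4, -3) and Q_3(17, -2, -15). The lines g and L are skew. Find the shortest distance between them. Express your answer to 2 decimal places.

A direction vector for L is Q_3 − R_1 = (15, -6, -12).
Common perpendicular direction n = (-2, -4, 2) × (15, -6, -12) = (60, 6, 72).
With w = (2, 4, -3) − (1, -6, 1) = (1, 10, -4), w · n = -168.
Distance = |w · n| / |n| = |-168| / √8820 ≈ 1.79.

1.79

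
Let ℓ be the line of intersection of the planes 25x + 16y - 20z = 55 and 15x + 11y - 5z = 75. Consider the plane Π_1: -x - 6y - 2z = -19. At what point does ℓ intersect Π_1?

Direction of ℓ: (25, 16, -20) × (15, 11, -5) = (140, -175, 35).
A point on ℓ: solving the two plane equations with x = -9 gives (-9, 20, 2).
Substitute r = (-9, 20, 2) + t(140, -175, 35) into the plane: -115 + 840t = -19, so t = 4/35.
Intersection: (-9, 20, 2) + (4/35)·(140, -175, 35) = (7, 0, 6).

(7, 0, 6)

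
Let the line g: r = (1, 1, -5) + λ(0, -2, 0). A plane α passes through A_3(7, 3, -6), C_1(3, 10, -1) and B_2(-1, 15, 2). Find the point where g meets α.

A_3C_1 = (-4, 7, 5), A_3B_2 = (-8, 12, 8); a normal to α is A_3C_1 × A_3B_2 = (-4, -8, 8).
Using A_3: α has equation -4x - 8y + 8z = -100.
Substitute r = (1, 1, -5) + t(0, -2, 0) into the plane: -52 + 16t = -100, so t = -3.
Intersection: (1, 1, -5) + (-3)·(0, -2, 0) = (1, 7, -5).

(1, 7, -5)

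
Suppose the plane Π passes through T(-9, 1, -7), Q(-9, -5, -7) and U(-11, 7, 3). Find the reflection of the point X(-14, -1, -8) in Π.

TQ = (0, -6, 0), TU = (-2, 6, 10); a normal to Π is TQ × TU = (-60, 0, -12).
Using T: Π has equation -60x - 12z = 624.
λ = (n·X − d)/|n|² = (936 − 624)/3744 = 1/12.
Reflection = X − 2λn = (-14, -1, -8) − (1/6)·(-60, 0, -12) = (-4, -1, -6).

(-4, -1, -6)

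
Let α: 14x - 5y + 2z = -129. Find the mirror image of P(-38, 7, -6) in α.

λ = (n·P − d)/|n|² = (-579 − (-129))/225 = -2.
Reflection = P − 2λn = (-38, 7, -6) − (-4)·(14, -5, 2) = (18, -13, 2).

(18, -13, 2)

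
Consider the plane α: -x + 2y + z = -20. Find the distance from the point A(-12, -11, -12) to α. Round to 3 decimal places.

0.816

n·A − d = (-1)·(-12) + (2)·(-11) + (1)·(-12) − (-20) = -2; |n| = √6.
Distance = |-2| / √6 = 2/√6 ≈ 0.816.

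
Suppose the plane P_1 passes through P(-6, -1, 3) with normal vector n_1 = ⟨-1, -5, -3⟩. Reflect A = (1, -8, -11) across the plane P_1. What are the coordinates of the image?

P_1: n_1·r = n_1·P gives -x - 5y - 3z = 2.
λ = (n·A − d)/|n|² = (72 − 2)/35 = 2.
Reflection = A − 2λn = (1, -8, -11) − 4·(-1, -5, -3) = (5, 12, 1).

(5, 12, 1)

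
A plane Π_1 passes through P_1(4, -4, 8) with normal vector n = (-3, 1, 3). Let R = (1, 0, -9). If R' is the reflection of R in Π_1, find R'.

Π_1: n·r = n·P_1 gives -3x + y + 3z = 8.
λ = (n·R − d)/|n|² = (-30 − 8)/19 = -2.
Reflection = R − 2λn = (1, 0, -9) − (-4)·(-3, 1, 3) = (-11, 4, 3).

(-11, 4, 3)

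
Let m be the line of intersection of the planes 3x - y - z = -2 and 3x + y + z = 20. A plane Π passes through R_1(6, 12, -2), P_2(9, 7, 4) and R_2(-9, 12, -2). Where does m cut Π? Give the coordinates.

(3, 7, 4)

Direction of m: (3, -1, -1) × (3, 1, 1) = (0, -6, 6).
A point on m: solving the two plane equations with y = 22 gives (3, 22, -11).
R_1P_2 = (3, -5, 6), R_1R_2 = (-15, 0, 0); a normal to Π is R_1P_2 × R_1R_2 = (0, -90, -75).
Using R_1: Π has equation -90y - 75z = -930.
Substitute r = (3, 22, -11) + t(0, -6, 6) into the plane: -1155 + 90t = -930, so t = 5/2.
Intersection: (3, 22, -11) + (5/2)·(0, -6, 6) = (3, 7, 4).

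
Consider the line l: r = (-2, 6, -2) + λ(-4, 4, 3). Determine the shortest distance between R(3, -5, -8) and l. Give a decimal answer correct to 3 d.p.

4.243

Taking (-2, 6, -2) on l with direction v = (-4, 4, 3): w = R − (-2, 6, -2) = (5, -11, -6), and w × v = (-9, 9, -24).
Distance = |w × v| / |v| = √738 / √41 ≈ 4.243.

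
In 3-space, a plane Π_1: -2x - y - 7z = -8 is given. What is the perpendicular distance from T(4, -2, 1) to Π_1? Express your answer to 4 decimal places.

n·T − d = (-2)·(4) + (-1)·(-2) + (-7)·(1) − (-8) = -5; |n| = √54.
Distance = |-5| / √54 = 5/√54 ≈ 0.6804.

0.6804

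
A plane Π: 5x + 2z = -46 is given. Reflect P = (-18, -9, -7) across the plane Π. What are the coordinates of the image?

λ = (n·P − d)/|n|² = (-104 − (-46))/29 = -2.
Reflection = P − 2λn = (-18, -9, -7) − (-4)·(5, 0, 2) = (2, -9, 1).

(2, -9, 1)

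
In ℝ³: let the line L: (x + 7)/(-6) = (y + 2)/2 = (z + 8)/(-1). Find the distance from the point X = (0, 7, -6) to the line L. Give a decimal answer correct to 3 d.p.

10.840

L has direction (-6, 2, -1) through (-7, -2, -8).
Taking (-7, -2, -8) on L with direction v = (-6, 2, -1): w = X − (-7, -2, -8) = (7, 9, 2), and w × v = (-13, -5, 68).
Distance = |w × v| / |v| = √4818 / √41 ≈ 10.840.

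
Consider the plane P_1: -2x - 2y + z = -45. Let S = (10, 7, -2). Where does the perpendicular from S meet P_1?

(12, 9, -3)

Foot = S − λn with λ = (n·S − d)/|n|² = (-36 − (-45))/9 = 1.
Foot = (10, 7, -2) − 1·(-2, -2, 1) = (12, 9, -3).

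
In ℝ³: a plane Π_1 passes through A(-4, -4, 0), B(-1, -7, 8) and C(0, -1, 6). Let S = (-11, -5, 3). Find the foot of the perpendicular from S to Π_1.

(-5, -7, 0)

AB = (3, -3, 8), AC = (4, 3, 6); a normal to Π_1 is AB × AC = (-42, 14, 21).
Using A: Π_1 has equation -42x + 14y + 21z = 112.
Foot = S − λn with λ = (n·S − d)/|n|² = (455 − 112)/2401 = 1/7.
Foot = (-11, -5, 3) − (1/7)·(-42, 14, 21) = (-5, -7, 0).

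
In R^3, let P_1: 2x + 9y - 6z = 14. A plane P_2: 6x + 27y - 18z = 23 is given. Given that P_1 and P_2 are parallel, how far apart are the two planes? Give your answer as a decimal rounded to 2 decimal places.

Rescale P_2 by 1/3: 2x + 9y - 6z = 23/3. Then distance = |14 − (23/3)| / √121 ≈ 0.58.

0.58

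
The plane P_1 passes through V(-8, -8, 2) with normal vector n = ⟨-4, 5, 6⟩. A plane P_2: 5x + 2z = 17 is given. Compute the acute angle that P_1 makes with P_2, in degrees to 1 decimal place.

P_1: n·r = n·V gives -4x + 5y + 6z = 4.
cos θ = |n₁·n₂| / (|n₁||n₂|) = |-8| / (√77 · √29).
θ = arccos(0.16930) ≈ 80.3°.

80.3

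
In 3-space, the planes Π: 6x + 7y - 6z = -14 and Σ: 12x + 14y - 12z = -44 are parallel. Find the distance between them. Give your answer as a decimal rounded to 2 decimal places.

0.73

Rescale Σ by 1/2: 6x + 7y - 6z = -22. Then distance = |-14 − (-22)| / √121 ≈ 0.73.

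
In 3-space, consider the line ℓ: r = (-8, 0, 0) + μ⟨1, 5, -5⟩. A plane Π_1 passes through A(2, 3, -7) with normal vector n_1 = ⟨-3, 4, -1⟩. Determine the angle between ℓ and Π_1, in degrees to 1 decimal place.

37.2

Π_1: n_1·r = n_1·A gives -3x + 4y - z = 13.
sin θ = |n·v| / (|n||v|) = |22| / (√26 · √51) = 0.60416.
θ ≈ 37.2°.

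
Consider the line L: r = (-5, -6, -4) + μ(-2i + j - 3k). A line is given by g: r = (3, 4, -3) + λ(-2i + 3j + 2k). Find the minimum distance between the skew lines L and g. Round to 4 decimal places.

11.9521

Common perpendicular direction n = (-2, 1, -3) × (-2, 3, 2) = (11, 10, -4).
With w = (3, 4, -3) − (-5, -6, -4) = (8, 10, 1), w · n = 184.
Distance = |w · n| / |n| = |184| / √237 ≈ 11.9521.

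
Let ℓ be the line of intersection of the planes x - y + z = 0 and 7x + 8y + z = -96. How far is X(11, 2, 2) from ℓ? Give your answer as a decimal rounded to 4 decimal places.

Direction of ℓ: (1, -1, 1) × (7, 8, 1) = (-9, 6, 15).
A point on ℓ: solving the two plane equations with x = -1 gives (-1, -10, -9).
Taking (-1, -10, -9) on ℓ with direction v = (-9, 6, 15): w = X − (-1, -10, -9) = (12, 12, 11), and w × v = (114, -279, 180).
Distance = |w × v| / |v| = √123237 / √342 ≈ 18.9827.

18.9827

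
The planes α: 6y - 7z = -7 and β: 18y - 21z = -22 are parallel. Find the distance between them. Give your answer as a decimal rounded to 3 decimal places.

Rescale β by 1/3: 6y - 7z = -22/3. Then distance = |-7 − (-22/3)| / √85 ≈ 0.036.

0.036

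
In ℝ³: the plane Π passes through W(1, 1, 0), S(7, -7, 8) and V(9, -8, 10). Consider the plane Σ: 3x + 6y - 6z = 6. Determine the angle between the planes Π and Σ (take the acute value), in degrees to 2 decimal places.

WS = (6, -8, 8), WV = (8, -9, 10); a normal to Π is WS × WV = (-8, 4, 10).
Using W: Π has equation -8x + 4y + 10z = -4.
cos θ = |n₁·n₂| / (|n₁||n₂|) = |-60| / (√180 · √81).
θ = arccos(0.49690) ≈ 60.20°.

60.20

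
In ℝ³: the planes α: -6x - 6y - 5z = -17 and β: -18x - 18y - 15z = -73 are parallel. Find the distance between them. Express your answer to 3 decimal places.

Rescale β by 1/3: -6x - 6y - 5z = -73/3. Then distance = |-17 − (-73/3)| / √97 ≈ 0.745.

0.745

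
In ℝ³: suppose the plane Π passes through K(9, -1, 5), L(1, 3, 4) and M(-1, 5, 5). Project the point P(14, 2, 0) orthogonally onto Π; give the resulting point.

(11, -3, 4)

KL = (-8, 4, -1), KM = (-10, 6, 0); a normal to Π is KL × KM = (6, 10, -8).
Using K: Π has equation 6x + 10y - 8z = 4.
Foot = P − λn with λ = (n·P − d)/|n|² = (104 − 4)/200 = 1/2.
Foot = (14, 2, 0) − (1/2)·(6, 10, -8) = (11, -3, 4).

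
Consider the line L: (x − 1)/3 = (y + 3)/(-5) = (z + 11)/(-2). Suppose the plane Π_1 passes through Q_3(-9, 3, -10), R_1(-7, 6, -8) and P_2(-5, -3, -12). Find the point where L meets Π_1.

L has direction (3, -5, -2) through (1, -3, -11).
Q_3R_1 = (2, 3, 2), Q_3P_2 = (4, -6, -2); a normal to Π_1 is Q_3R_1 × Q_3P_2 = (6, 12, -24).
Using Q_3: Π_1 has equation 6x + 12y - 24z = 222.
Substitute r = (1, -3, -11) + t(3, -5, -2) into the plane: 234 + 6t = 222, so t = -2.
Intersection: (1, -3, -11) + (-2)·(3, -5, -2) = (-5, 7, -7).

(-5, 7, -7)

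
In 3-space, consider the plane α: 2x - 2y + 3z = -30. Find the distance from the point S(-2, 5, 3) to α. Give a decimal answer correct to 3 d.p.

n·S − d = (2)·(-2) + (-2)·(5) + (3)·(3) − (-30) = 25; |n| = √17.
Distance = |25| / √17 = 25/√17 ≈ 6.063.

6.063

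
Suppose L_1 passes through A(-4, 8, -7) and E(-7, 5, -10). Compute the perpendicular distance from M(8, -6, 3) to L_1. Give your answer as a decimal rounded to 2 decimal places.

20.46

A direction vector for L_1 is E − A = (-3, -3, -3).
Taking (-4, 8, -7) on L_1 with direction v = (-3, -3, -3): w = M − (-4, 8, -7) = (12, -14, 10), and w × v = (72, 6, -78).
Distance = |w × v| / |v| = √11304 / √27 ≈ 20.46.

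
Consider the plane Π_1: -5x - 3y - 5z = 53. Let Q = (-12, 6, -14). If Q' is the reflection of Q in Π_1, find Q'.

λ = (n·Q − d)/|n|² = (112 − 53)/59 = 1.
Reflection = Q − 2λn = (-12, 6, -14) − 2·(-5, -3, -5) = (-2, 12, -4).

(-2, 12, -4)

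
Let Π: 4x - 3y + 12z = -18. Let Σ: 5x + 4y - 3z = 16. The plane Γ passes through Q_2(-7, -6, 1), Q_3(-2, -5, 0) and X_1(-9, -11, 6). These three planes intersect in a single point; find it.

(3, -2, -3)

Q_2Q_3 = (5, 1, -1), Q_2X_1 = (-2, -5, 5); a normal to Γ is Q_2Q_3 × Q_2X_1 = (0, -23, -23).
Using Q_2: Γ has equation -23y - 23z = 115.
Solving the 3×3 linear system 4x - 3y + 12z = -18, 5x + 4y - 3z = 16, -23y - 23z = 115 (e.g. by elimination or Cramer's rule, determinant = -2369) gives (3, -2, -3).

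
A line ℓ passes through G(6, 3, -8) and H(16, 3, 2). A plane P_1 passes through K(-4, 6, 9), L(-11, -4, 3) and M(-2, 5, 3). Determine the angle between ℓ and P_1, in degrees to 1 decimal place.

A direction vector for ℓ is H − G = (10, 0, 10).
KL = (-7, -10, -6), KM = (2, -1, -6); a normal to P_1 is KL × KM = (54, -54, 27).
Using K: P_1 has equation 54x - 54y + 27z = -297.
sin θ = |n·v| / (|n||v|) = |810| / (√6561 · √200) = 0.70711.
θ ≈ 45.0°.

45.0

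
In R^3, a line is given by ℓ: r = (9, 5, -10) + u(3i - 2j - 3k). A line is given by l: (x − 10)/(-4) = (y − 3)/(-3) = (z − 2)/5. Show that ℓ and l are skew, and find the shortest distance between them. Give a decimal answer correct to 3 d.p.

l has direction (-4, -3, 5) through (10, 3, 2).
Common perpendicular direction n = (3, -2, -3) × (-4, -3, 5) = (-19, -3, -17).
With w = (10, 3, 2) − (9, 5, -10) = (1, -2, 12), w · n = -217.
Since n ≠ 0 the lines are not parallel, and w · n = -217 ≠ 0 so they do not intersect; hence they are skew.
Distance = |w · n| / |n| = |-217| / √659 ≈ 8.453.

8.453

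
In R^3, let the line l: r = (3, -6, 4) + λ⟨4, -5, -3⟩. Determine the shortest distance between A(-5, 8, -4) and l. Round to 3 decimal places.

14.224

Taking (3, -6, 4) on l with direction v = (4, -5, -3): w = A − (3, -6, 4) = (-8, 14, -8), and w × v = (-82, -56, -16).
Distance = |w × v| / |v| = √10116 / √50 ≈ 14.224.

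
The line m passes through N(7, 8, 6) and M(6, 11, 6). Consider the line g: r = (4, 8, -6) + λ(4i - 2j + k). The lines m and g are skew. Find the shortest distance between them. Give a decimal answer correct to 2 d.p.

A direction vector for m is M − N = (-1, 3, 0).
Common perpendicular direction n = (-1, 3, 0) × (4, -2, 1) = (3, 1, -10).
With w = (4, 8, -6) − (7, 8, 6) = (-3, 0, -12), w · n = 111.
Distance = |w · n| / |n| = |111| / √110 ≈ 10.58.

10.58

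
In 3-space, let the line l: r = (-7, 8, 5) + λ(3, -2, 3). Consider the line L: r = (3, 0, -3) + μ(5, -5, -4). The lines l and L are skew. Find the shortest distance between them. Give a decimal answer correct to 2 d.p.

1.51

Common perpendicular direction n = (3, -2, 3) × (5, -5, -4) = (23, 27, -5).
With w = (3, 0, -3) − (-7, 8, 5) = (10, -8, -8), w · n = 54.
Distance = |w · n| / |n| = |54| / √1283 ≈ 1.51.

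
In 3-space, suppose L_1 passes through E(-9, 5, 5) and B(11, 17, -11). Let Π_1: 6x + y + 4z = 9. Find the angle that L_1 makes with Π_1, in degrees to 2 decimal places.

A direction vector for L_1 is B − E = (20, 12, -16).
sin θ = |n·v| / (|n||v|) = |68| / (√53 · √800) = 0.33024.
θ ≈ 19.28°.

19.28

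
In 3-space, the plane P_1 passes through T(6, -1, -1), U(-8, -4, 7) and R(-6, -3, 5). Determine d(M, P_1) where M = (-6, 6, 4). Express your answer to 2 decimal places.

TU = (-14, -3, 8), TR = (-12, -2, 6); a normal to P_1 is TU × TR = (-2, -12, -8).
Using T: P_1 has equation -2x - 12y - 8z = 8.
n·M − d = (-2)·(-6) + (-12)·(6) + (-8)·(4) − 8 = -100; |n| = √212.
Distance = |-100| / √212 = 100/√212 ≈ 6.87.

6.87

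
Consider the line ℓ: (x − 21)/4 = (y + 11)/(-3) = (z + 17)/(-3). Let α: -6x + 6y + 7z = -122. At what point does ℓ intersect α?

ℓ has direction (4, -3, -3) through (21, -11, -17).
Substitute r = (21, -11, -17) + t(4, -3, -3) into the plane: -311 + (-63)t = -122, so t = -3.
Intersection: (21, -11, -17) + (-3)·(4, -3, -3) = (9, -2, -8).

(9, -2, -8)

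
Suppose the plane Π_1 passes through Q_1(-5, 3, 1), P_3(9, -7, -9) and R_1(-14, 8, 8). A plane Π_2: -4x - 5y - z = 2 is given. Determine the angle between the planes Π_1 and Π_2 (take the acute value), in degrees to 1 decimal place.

42.7

Q_1P_3 = (14, -10, -10), Q_1R_1 = (-9, 5, 7); a normal to Π_1 is Q_1P_3 × Q_1R_1 = (-20, -8, -20).
Using Q_1: Π_1 has equation -20x - 8y - 20z = 56.
cos θ = |n₁·n₂| / (|n₁||n₂|) = |140| / (√864 · √42).
θ = arccos(0.73493) ≈ 42.7°.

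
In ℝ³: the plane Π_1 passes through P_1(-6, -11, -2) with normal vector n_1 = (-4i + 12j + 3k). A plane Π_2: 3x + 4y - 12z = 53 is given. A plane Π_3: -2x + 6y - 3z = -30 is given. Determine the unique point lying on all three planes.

Π_1: n_1·r = n_1·P_1 gives -4x + 12y + 3z = -114.
Solving the 3×3 linear system -4x + 12y + 3z = -114, 3x + 4y - 12z = 53, -2x + 6y - 3z = -30 (e.g. by elimination or Cramer's rule, determinant = 234) gives (3, -7, -6).

(3, -7, -6)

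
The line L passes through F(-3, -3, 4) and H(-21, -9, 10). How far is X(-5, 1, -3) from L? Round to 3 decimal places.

A direction vector for L is H − F = (-18, -6, 6).
Taking (-3, -3, 4) on L with direction v = (-18, -6, 6): w = X − (-3, -3, 4) = (-2, 4, -7), and w × v = (-18, 138, 84).
Distance = |w × v| / |v| = √26424 / √396 ≈ 8.169.

8.169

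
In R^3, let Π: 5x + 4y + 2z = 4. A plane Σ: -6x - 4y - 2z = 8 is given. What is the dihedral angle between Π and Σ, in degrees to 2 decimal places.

cos θ = |n₁·n₂| / (|n₁||n₂|) = |-50| / (√45 · √56).
θ = arccos(0.99602) ≈ 5.11°.

5.11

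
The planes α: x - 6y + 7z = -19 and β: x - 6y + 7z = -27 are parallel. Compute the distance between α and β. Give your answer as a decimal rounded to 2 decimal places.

Same normal n = (1, -6, 7) with |n| = √86; distance = |-19 − (-27)| / |n| = 8/√86 ≈ 0.86.

0.86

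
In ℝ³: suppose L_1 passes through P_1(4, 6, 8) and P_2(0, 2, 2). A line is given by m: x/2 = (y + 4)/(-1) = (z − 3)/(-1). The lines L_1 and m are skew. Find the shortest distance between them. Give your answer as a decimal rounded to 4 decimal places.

5.3732

A direction vector for L_1 is P_2 − P_1 = (-4, -4, -6).
m has direction (2, -1, -1) through (0, -4, 3).
Common perpendicular direction n = (-4, -4, -6) × (2, -1, -1) = (-2, -16, 12).
With w = (0, -4, 3) − (4, 6, 8) = (-4, -10, -5), w · n = 108.
Distance = |w · n| / |n| = |108| / √404 ≈ 5.3732.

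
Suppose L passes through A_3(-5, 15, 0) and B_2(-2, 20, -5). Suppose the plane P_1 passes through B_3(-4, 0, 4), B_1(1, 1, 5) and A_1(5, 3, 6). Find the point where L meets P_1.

A direction vector for L is B_2 − A_3 = (3, 5, -5).
B_3B_1 = (5, 1, 1), B_3A_1 = (9, 3, 2); a normal to P_1 is B_3B_1 × B_3A_1 = (-1, -1, 6).
Using B_3: P_1 has equation -x - y + 6z = 28.
Substitute r = (-5, 15, 0) + t(3, 5, -5) into the plane: -10 + (-38)t = 28, so t = -1.
Intersection: (-5, 15, 0) + (-1)·(3, 5, -5) = (-8, 10, 5).

(-8, 10, 5)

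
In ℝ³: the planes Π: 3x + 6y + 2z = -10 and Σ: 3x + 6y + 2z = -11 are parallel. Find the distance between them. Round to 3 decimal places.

Same normal n = (3, 6, 2) with |n| = √49; distance = |-10 − (-11)| / |n| = 1/√49 ≈ 0.143.

0.143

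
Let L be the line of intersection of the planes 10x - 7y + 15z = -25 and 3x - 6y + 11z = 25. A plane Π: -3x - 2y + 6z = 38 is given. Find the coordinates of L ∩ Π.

(-8, -10, -1)

Direction of L: (10, -7, 15) × (3, -6, 11) = (13, -65, -39).
A point on L: solving the two plane equations with x = -9 gives (-9, -5, 2).
Substitute r = (-9, -5, 2) + t(13, -65, -39) into the plane: 49 + (-143)t = 38, so t = 1/13.
Intersection: (-9, -5, 2) + (1/13)·(13, -65, -39) = (-8, -10, -1).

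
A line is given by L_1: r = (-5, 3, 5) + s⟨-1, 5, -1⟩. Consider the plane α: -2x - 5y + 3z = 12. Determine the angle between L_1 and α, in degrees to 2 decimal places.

sin θ = |n·v| / (|n||v|) = |-26| / (√38 · √27) = 0.81171.
θ ≈ 54.26°.

54.26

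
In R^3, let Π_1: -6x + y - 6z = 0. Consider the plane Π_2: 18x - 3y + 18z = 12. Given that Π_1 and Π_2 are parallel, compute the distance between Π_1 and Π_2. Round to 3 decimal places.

0.468

Rescale Π_2 by 1/(-3): -6x + y - 6z = -4. Then distance = |0 − (-4)| / √73 ≈ 0.468.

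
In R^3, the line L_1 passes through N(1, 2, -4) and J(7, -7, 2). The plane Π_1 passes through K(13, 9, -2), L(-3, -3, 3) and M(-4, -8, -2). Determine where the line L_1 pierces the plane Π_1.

A direction vector for L_1 is J − N = (6, -9, 6).
KL = (-16, -12, 5), KM = (-17, -17, 0); a normal to Π_1 is KL × KM = (85, -85, 68).
Using K: Π_1 has equation 85x - 85y + 68z = 204.
Substitute r = (1, 2, -4) + t(6, -9, 6) into the plane: -357 + 1683t = 204, so t = 1/3.
Intersection: (1, 2, -4) + (1/3)·(6, -9, 6) = (3, -1, -2).

(3, -1, -2)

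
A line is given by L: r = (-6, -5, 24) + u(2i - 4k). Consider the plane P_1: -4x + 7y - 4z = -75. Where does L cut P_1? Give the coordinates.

Substitute r = (-6, -5, 24) + t(2, 0, -4) into the plane: -107 + 8t = -75, so t = 4.
Intersection: (-6, -5, 24) + 4·(2, 0, -4) = (2, -5, 8).

(2, -5, 8)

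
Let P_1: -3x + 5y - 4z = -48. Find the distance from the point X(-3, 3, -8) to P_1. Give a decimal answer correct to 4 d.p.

14.7078

n·X − d = (-3)·(-3) + (5)·(3) + (-4)·(-8) − (-48) = 104; |n| = √50.
Distance = |104| / √50 = 104/√50 ≈ 14.7078.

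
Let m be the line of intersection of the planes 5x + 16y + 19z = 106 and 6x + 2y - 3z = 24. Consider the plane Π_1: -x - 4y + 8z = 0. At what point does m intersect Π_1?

(4, 3, 2)

Direction of m: (5, 16, 19) × (6, 2, -3) = (-86, 129, -86).
A point on m: solving the two plane equations with x = 0 gives (0, 9, -2).
Substitute r = (0, 9, -2) + t(-86, 129, -86) into the plane: -52 + (-1118)t = 0, so t = -2/43.
Intersection: (0, 9, -2) + (-2/43)·(-86, 129, -86) = (4, 3, 2).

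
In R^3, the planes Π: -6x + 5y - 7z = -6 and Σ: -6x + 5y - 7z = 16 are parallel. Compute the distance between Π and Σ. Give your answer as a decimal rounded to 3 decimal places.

Same normal n = (-6, 5, -7) with |n| = √110; distance = |-6 − 16| / |n| = 22/√110 ≈ 2.098.

2.098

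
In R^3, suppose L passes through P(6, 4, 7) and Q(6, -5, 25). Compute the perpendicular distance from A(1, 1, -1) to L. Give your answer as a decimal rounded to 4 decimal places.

A direction vector for L is Q − P = (0, -9, 18).
Taking (6, 4, 7) on L with direction v = (0, -9, 18): w = A − (6, 4, 7) = (-5, -3, -8), and w × v = (-126, 90, 45).
Distance = |w × v| / |v| = √26001 / √405 ≈ 8.0125.

8.0125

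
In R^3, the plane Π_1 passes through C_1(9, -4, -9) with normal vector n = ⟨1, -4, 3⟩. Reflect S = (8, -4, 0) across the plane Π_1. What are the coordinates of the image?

Π_1: n·r = n·C_1 gives x - 4y + 3z = -2.
λ = (n·S − d)/|n|² = (24 − (-2))/26 = 1.
Reflection = S − 2λn = (8, -4, 0) − 2·(1, -4, 3) = (6, 4, -6).

(6, 4, -6)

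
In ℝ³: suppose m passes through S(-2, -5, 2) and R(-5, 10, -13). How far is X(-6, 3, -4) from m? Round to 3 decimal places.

2.937

A direction vector for m is R − S = (-3, 15, -15).
Taking (-2, -5, 2) on m with direction v = (-3, 15, -15): w = X − (-2, -5, 2) = (-4, 8, -6), and w × v = (-30, -42, -36).
Distance = |w × v| / |v| = √3960 / √459 ≈ 2.937.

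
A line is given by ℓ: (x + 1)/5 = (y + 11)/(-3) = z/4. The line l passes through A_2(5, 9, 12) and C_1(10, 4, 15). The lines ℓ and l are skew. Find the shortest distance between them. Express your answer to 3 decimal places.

ℓ has direction (5, -3, 4) through (-1, -11, 0).
A direction vector for l is C_1 − A_2 = (5, -5, 3).
Common perpendicular direction n = (5, -3, 4) × (5, -5, 3) = (11, 5, -10).
With w = (5, 9, 12) − (-1, -11, 0) = (6, 20, 12), w · n = 46.
Distance = |w · n| / |n| = |46| / √246 ≈ 2.933.

2.933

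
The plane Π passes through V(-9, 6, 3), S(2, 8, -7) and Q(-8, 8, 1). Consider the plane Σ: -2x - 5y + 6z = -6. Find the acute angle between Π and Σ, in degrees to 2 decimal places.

VS = (11, 2, -10), VQ = (1, 2, -2); a normal to Π is VS × VQ = (16, 12, 20).
Using V: Π has equation 16x + 12y + 20z = -12.
cos θ = |n₁·n₂| / (|n₁||n₂|) = |28| / (√800 · √65).
θ = arccos(0.12279) ≈ 82.95°.

82.95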